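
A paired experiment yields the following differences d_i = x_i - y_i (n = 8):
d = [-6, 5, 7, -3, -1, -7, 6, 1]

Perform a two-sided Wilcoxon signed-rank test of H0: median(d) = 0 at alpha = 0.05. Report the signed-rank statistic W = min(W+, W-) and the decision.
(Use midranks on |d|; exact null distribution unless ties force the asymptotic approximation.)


Step 1: Drop any zero differences (none here) and take |d_i|.
|d| = [6, 5, 7, 3, 1, 7, 6, 1]
Step 2: Midrank |d_i| (ties get averaged ranks).
ranks: |6|->5.5, |5|->4, |7|->7.5, |3|->3, |1|->1.5, |7|->7.5, |6|->5.5, |1|->1.5
Step 3: Attach original signs; sum ranks with positive sign and with negative sign.
W+ = 4 + 7.5 + 5.5 + 1.5 = 18.5
W- = 5.5 + 3 + 1.5 + 7.5 = 17.5
(Check: W+ + W- = 36 should equal n(n+1)/2 = 36.)
Step 4: Test statistic W = min(W+, W-) = 17.5.
Step 5: Ties in |d|, so use the tie-corrected normal approximation.
        E[W] = n(n+1)/4 = 8*9/4 = 18.
        Tie groups: |d|=1 (t=2), |d|=6 (t=2), |d|=7 (t=2); sum(t^3 - t) = 18.
        Var[W] = n(n+1)(2n+1)/24 - sum(t^3-t)/48 = 1224/24 - 18/48 = 50.625.
        z = (W - E[W]) / sqrt(Var[W]) = (17.5 - 18) / 7.1151 = -0.0703.
        Two-sided p = 2*Phi(z) = 0.943977.
Step 6: alpha = 0.05. fail to reject H0.

W+ = 18.5, W- = 17.5, W = min = 17.5, p = 0.943977, fail to reject H0.


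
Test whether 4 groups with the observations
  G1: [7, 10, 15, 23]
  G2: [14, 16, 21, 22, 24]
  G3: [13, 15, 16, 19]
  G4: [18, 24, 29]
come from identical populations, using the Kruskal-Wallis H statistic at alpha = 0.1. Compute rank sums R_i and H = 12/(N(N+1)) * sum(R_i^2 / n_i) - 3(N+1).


Step 1: Combine all N = 16 observations and assign midranks.
sorted (value, group, rank): (7,G1,1), (10,G1,2), (13,G3,3), (14,G2,4), (15,G1,5.5), (15,G3,5.5), (16,G2,7.5), (16,G3,7.5), (18,G4,9), (19,G3,10), (21,G2,11), (22,G2,12), (23,G1,13), (24,G2,14.5), (24,G4,14.5), (29,G4,16)
Step 2: Sum ranks within each group.
R_1 = 21.5 (n_1 = 4)
R_2 = 49 (n_2 = 5)
R_3 = 26 (n_3 = 4)
R_4 = 39.5 (n_4 = 3)
Step 3: H = 12/(N(N+1)) * sum(R_i^2/n_i) - 3(N+1)
     = 12/(16*17) * (21.5^2/4 + 49^2/5 + 26^2/4 + 39.5^2/3) - 3*17
     = 0.044118 * 1284.85 - 51
     = 5.684375.
Step 4: Ties present; correction factor C = 1 - 18/(16^3 - 16) = 0.995588. Corrected H = 5.684375 / 0.995588 = 5.709564.
Step 5: Under H0, H ~ chi^2(3); p-value = 0.126628.
Step 6: alpha = 0.1. fail to reject H0.

H = 5.7096, df = 3, p = 0.126628, fail to reject H0.


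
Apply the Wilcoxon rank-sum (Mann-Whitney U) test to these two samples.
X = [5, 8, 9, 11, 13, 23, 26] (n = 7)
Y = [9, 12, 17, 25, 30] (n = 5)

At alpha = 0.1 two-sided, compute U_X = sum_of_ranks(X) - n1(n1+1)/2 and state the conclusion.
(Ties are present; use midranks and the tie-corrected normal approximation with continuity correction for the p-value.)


Step 1: Combine and sort all 12 observations; assign midranks.
sorted (value, group): (5,X), (8,X), (9,X), (9,Y), (11,X), (12,Y), (13,X), (17,Y), (23,X), (25,Y), (26,X), (30,Y)
ranks: 5->1, 8->2, 9->3.5, 9->3.5, 11->5, 12->6, 13->7, 17->8, 23->9, 25->10, 26->11, 30->12
Step 2: Rank sum for X: R1 = 1 + 2 + 3.5 + 5 + 7 + 9 + 11 = 38.5.
Step 3: U_X = R1 - n1(n1+1)/2 = 38.5 - 7*8/2 = 38.5 - 28 = 10.5.
       U_Y = n1*n2 - U_X = 35 - 10.5 = 24.5.
Step 4: Ties are present, so use the tie-corrected normal approximation (with continuity correction) for the p-value.
Step 5: p-value = 0.290307; compare to alpha = 0.1. fail to reject H0.

U_X = 10.5, p = 0.290307, fail to reject H0 at alpha = 0.1.


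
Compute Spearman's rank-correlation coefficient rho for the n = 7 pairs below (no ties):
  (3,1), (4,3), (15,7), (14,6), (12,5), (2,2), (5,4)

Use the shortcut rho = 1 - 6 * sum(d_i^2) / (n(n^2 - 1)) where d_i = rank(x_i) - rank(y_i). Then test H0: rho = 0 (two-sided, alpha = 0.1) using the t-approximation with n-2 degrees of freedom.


Step 1: Rank x and y separately (midranks; no ties here).
rank(x): 3->2, 4->3, 15->7, 14->6, 12->5, 2->1, 5->4
rank(y): 1->1, 3->3, 7->7, 6->6, 5->5, 2->2, 4->4
Step 2: d_i = R_x(i) - R_y(i); compute d_i^2.
  (2-1)^2=1, (3-3)^2=0, (7-7)^2=0, (6-6)^2=0, (5-5)^2=0, (1-2)^2=1, (4-4)^2=0
sum(d^2) = 2.
Step 3: rho = 1 - 6*2 / (7*(7^2 - 1)) = 1 - 12/336 = 0.964286.
Step 4: Under H0, t = rho * sqrt((n-2)/(1-rho^2)) = 8.1408 ~ t(5).
Step 5: Two-sided p-value from the t-distribution with 5 df = 0.000454.
Step 6: alpha = 0.1. reject H0.

rho = 0.9643, p = 0.000454, reject H0 at alpha = 0.1.


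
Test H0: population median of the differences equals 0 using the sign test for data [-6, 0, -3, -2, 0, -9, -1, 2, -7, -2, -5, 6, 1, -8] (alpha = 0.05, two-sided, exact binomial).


Step 1: Discard zero differences. Original n = 14; n_eff = number of nonzero differences = 12.
Nonzero differences (with sign): -6, -3, -2, -9, -1, +2, -7, -2, -5, +6, +1, -8
Step 2: Count signs: positive = 3, negative = 9.
Step 3: Under H0: P(positive) = 0.5, so the number of positives S ~ Bin(12, 0.5).
Step 4: Two-sided exact p-value = sum of Bin(12,0.5) probabilities at or below the observed probability = 0.145996.
Step 5: alpha = 0.05. fail to reject H0.

n_eff = 12, pos = 3, neg = 9, p = 0.145996, fail to reject H0.


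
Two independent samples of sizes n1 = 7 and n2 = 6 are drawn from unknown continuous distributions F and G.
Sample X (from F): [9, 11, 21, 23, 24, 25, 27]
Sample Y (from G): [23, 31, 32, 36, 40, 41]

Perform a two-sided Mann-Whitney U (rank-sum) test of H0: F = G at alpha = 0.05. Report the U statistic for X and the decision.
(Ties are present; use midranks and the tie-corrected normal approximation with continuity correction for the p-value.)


Step 1: Combine and sort all 13 observations; assign midranks.
sorted (value, group): (9,X), (11,X), (21,X), (23,X), (23,Y), (24,X), (25,X), (27,X), (31,Y), (32,Y), (36,Y), (40,Y), (41,Y)
ranks: 9->1, 11->2, 21->3, 23->4.5, 23->4.5, 24->6, 25->7, 27->8, 31->9, 32->10, 36->11, 40->12, 41->13
Step 2: Rank sum for X: R1 = 1 + 2 + 3 + 4.5 + 6 + 7 + 8 = 31.5.
Step 3: U_X = R1 - n1(n1+1)/2 = 31.5 - 7*8/2 = 31.5 - 28 = 3.5.
       U_Y = n1*n2 - U_X = 42 - 3.5 = 38.5.
Step 4: Ties are present, so use the tie-corrected normal approximation (with continuity correction) for the p-value.
Step 5: p-value = 0.015019; compare to alpha = 0.05. reject H0.

U_X = 3.5, p = 0.015019, reject H0 at alpha = 0.05.


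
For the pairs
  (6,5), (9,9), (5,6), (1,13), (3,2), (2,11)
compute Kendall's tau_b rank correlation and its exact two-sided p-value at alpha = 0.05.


Step 1: Enumerate the 15 unordered pairs (i,j) with i<j and classify each by sign(x_j-x_i) * sign(y_j-y_i).
  (1,2):dx=+3,dy=+4->C; (1,3):dx=-1,dy=+1->D; (1,4):dx=-5,dy=+8->D; (1,5):dx=-3,dy=-3->C
  (1,6):dx=-4,dy=+6->D; (2,3):dx=-4,dy=-3->C; (2,4):dx=-8,dy=+4->D; (2,5):dx=-6,dy=-7->C
  (2,6):dx=-7,dy=+2->D; (3,4):dx=-4,dy=+7->D; (3,5):dx=-2,dy=-4->C; (3,6):dx=-3,dy=+5->D
  (4,5):dx=+2,dy=-11->D; (4,6):dx=+1,dy=-2->D; (5,6):dx=-1,dy=+9->D
Step 2: C = 5, D = 10, total pairs = 15.
Step 3: tau = (C - D)/(n(n-1)/2) = (5 - 10)/15 = -0.333333.
Step 4: Exact two-sided p-value (enumerate n! = 720 permutations of y under H0): p = 0.469444.
Step 5: alpha = 0.05. fail to reject H0.

tau_b = -0.3333 (C=5, D=10), p = 0.469444, fail to reject H0.


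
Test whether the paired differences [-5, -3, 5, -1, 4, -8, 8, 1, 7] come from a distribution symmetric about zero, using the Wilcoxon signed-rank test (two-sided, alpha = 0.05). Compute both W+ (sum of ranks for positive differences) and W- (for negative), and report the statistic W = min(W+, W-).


Step 1: Drop any zero differences (none here) and take |d_i|.
|d| = [5, 3, 5, 1, 4, 8, 8, 1, 7]
Step 2: Midrank |d_i| (ties get averaged ranks).
ranks: |5|->5.5, |3|->3, |5|->5.5, |1|->1.5, |4|->4, |8|->8.5, |8|->8.5, |1|->1.5, |7|->7
Step 3: Attach original signs; sum ranks with positive sign and with negative sign.
W+ = 5.5 + 4 + 8.5 + 1.5 + 7 = 26.5
W- = 5.5 + 3 + 1.5 + 8.5 = 18.5
(Check: W+ + W- = 45 should equal n(n+1)/2 = 45.)
Step 4: Test statistic W = min(W+, W-) = 18.5.
Step 5: Ties in |d|, so use the tie-corrected normal approximation.
        E[W] = n(n+1)/4 = 9*10/4 = 22.5.
        Tie groups: |d|=1 (t=2), |d|=5 (t=2), |d|=8 (t=2); sum(t^3 - t) = 18.
        Var[W] = n(n+1)(2n+1)/24 - sum(t^3-t)/48 = 1710/24 - 18/48 = 70.875.
        z = (W - E[W]) / sqrt(Var[W]) = (18.5 - 22.5) / 8.4187 = -0.4751.
        Two-sided p = 2*Phi(z) = 0.634694.
Step 6: alpha = 0.05. fail to reject H0.

W+ = 26.5, W- = 18.5, W = min = 18.5, p = 0.634694, fail to reject H0.


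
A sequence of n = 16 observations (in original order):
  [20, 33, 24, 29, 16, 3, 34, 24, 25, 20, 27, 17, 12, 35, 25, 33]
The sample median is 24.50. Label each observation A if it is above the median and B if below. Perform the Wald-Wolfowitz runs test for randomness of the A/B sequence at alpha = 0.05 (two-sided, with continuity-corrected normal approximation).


Step 1: Compute median = 24.50; label A = above, B = below.
Labels in order: BABABBABABABBAAA  (n_A = 8, n_B = 8)
Step 2: Count runs R = 12.
Step 3: Under H0 (random ordering), E[R] = 2*n_A*n_B/(n_A+n_B) + 1 = 2*8*8/16 + 1 = 9.0000.
        Var[R] = 2*n_A*n_B*(2*n_A*n_B - n_A - n_B) / ((n_A+n_B)^2 * (n_A+n_B-1)) = 14336/3840 = 3.7333.
        SD[R] = 1.9322.
Step 4: Continuity-corrected z = (R - 0.5 - E[R]) / SD[R] = (12 - 0.5 - 9.0000) / 1.9322 = 1.2939.
Step 5: Two-sided p-value via normal approximation = 2*(1 - Phi(|z|)) = 0.195709.
Step 6: alpha = 0.05. fail to reject H0.

R = 12, z = 1.2939, p = 0.195709, fail to reject H0.


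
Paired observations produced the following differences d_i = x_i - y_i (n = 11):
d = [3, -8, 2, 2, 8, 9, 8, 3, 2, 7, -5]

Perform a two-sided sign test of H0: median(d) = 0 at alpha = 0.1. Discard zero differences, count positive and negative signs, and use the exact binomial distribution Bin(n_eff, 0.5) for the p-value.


Step 1: Discard zero differences. Original n = 11; n_eff = number of nonzero differences = 11.
Nonzero differences (with sign): +3, -8, +2, +2, +8, +9, +8, +3, +2, +7, -5
Step 2: Count signs: positive = 9, negative = 2.
Step 3: Under H0: P(positive) = 0.5, so the number of positives S ~ Bin(11, 0.5).
Step 4: Two-sided exact p-value = sum of Bin(11,0.5) probabilities at or below the observed probability = 0.065430.
Step 5: alpha = 0.1. reject H0.

n_eff = 11, pos = 9, neg = 2, p = 0.065430, reject H0.


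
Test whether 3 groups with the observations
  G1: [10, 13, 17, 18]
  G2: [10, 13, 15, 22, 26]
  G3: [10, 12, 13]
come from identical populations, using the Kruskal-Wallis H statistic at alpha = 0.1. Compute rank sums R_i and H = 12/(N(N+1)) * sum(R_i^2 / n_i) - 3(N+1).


Step 1: Combine all N = 12 observations and assign midranks.
sorted (value, group, rank): (10,G1,2), (10,G2,2), (10,G3,2), (12,G3,4), (13,G1,6), (13,G2,6), (13,G3,6), (15,G2,8), (17,G1,9), (18,G1,10), (22,G2,11), (26,G2,12)
Step 2: Sum ranks within each group.
R_1 = 27 (n_1 = 4)
R_2 = 39 (n_2 = 5)
R_3 = 12 (n_3 = 3)
Step 3: H = 12/(N(N+1)) * sum(R_i^2/n_i) - 3(N+1)
     = 12/(12*13) * (27^2/4 + 39^2/5 + 12^2/3) - 3*13
     = 0.076923 * 534.45 - 39
     = 2.111538.
Step 4: Ties present; correction factor C = 1 - 48/(12^3 - 12) = 0.972028. Corrected H = 2.111538 / 0.972028 = 2.172302.
Step 5: Under H0, H ~ chi^2(2); p-value = 0.337513.
Step 6: alpha = 0.1. fail to reject H0.

H = 2.1723, df = 2, p = 0.337513, fail to reject H0.


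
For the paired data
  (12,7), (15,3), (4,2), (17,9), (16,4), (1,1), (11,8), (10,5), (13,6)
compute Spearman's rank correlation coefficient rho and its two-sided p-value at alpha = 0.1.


Step 1: Rank x and y separately (midranks; no ties here).
rank(x): 12->5, 15->7, 4->2, 17->9, 16->8, 1->1, 11->4, 10->3, 13->6
rank(y): 7->7, 3->3, 2->2, 9->9, 4->4, 1->1, 8->8, 5->5, 6->6
Step 2: d_i = R_x(i) - R_y(i); compute d_i^2.
  (5-7)^2=4, (7-3)^2=16, (2-2)^2=0, (9-9)^2=0, (8-4)^2=16, (1-1)^2=0, (4-8)^2=16, (3-5)^2=4, (6-6)^2=0
sum(d^2) = 56.
Step 3: rho = 1 - 6*56 / (9*(9^2 - 1)) = 1 - 336/720 = 0.533333.
Step 4: Under H0, t = rho * sqrt((n-2)/(1-rho^2)) = 1.6681 ~ t(7).
Step 5: Two-sided p-value from the t-distribution with 7 df = 0.139227.
Step 6: alpha = 0.1. fail to reject H0.

rho = 0.5333, p = 0.139227, fail to reject H0 at alpha = 0.1.


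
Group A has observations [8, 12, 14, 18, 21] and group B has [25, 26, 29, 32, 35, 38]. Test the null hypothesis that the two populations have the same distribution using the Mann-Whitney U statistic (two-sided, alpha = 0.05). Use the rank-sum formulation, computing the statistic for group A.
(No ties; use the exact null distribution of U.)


Step 1: Combine and sort all 11 observations; assign midranks.
sorted (value, group): (8,X), (12,X), (14,X), (18,X), (21,X), (25,Y), (26,Y), (29,Y), (32,Y), (35,Y), (38,Y)
ranks: 8->1, 12->2, 14->3, 18->4, 21->5, 25->6, 26->7, 29->8, 32->9, 35->10, 38->11
Step 2: Rank sum for X: R1 = 1 + 2 + 3 + 4 + 5 = 15.
Step 3: U_X = R1 - n1(n1+1)/2 = 15 - 5*6/2 = 15 - 15 = 0.
       U_Y = n1*n2 - U_X = 30 - 0 = 30.
Step 4: No ties, so the exact null distribution of U (based on enumerating the C(11,5) = 462 equally likely rank assignments) gives the two-sided p-value.
Step 5: p-value = 0.004329; compare to alpha = 0.05. reject H0.

U_X = 0, p = 0.004329, reject H0 at alpha = 0.05.


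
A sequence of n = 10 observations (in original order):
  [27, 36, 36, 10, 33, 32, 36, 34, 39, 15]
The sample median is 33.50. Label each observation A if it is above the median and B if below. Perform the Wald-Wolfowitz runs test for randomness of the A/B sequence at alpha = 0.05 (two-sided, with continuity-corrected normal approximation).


Step 1: Compute median = 33.50; label A = above, B = below.
Labels in order: BAABBBAAAB  (n_A = 5, n_B = 5)
Step 2: Count runs R = 5.
Step 3: Under H0 (random ordering), E[R] = 2*n_A*n_B/(n_A+n_B) + 1 = 2*5*5/10 + 1 = 6.0000.
        Var[R] = 2*n_A*n_B*(2*n_A*n_B - n_A - n_B) / ((n_A+n_B)^2 * (n_A+n_B-1)) = 2000/900 = 2.2222.
        SD[R] = 1.4907.
Step 4: Continuity-corrected z = (R + 0.5 - E[R]) / SD[R] = (5 + 0.5 - 6.0000) / 1.4907 = -0.3354.
Step 5: Two-sided p-value via normal approximation = 2*(1 - Phi(|z|)) = 0.737316.
Step 6: alpha = 0.05. fail to reject H0.

R = 5, z = -0.3354, p = 0.737316, fail to reject H0.


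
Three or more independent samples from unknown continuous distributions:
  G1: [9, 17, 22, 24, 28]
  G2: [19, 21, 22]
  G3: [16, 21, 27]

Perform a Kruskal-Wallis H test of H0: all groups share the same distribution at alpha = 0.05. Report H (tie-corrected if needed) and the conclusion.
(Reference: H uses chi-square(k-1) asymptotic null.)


Step 1: Combine all N = 11 observations and assign midranks.
sorted (value, group, rank): (9,G1,1), (16,G3,2), (17,G1,3), (19,G2,4), (21,G2,5.5), (21,G3,5.5), (22,G1,7.5), (22,G2,7.5), (24,G1,9), (27,G3,10), (28,G1,11)
Step 2: Sum ranks within each group.
R_1 = 31.5 (n_1 = 5)
R_2 = 17 (n_2 = 3)
R_3 = 17.5 (n_3 = 3)
Step 3: H = 12/(N(N+1)) * sum(R_i^2/n_i) - 3(N+1)
     = 12/(11*12) * (31.5^2/5 + 17^2/3 + 17.5^2/3) - 3*12
     = 0.090909 * 396.867 - 36
     = 0.078788.
Step 4: Ties present; correction factor C = 1 - 12/(11^3 - 11) = 0.990909. Corrected H = 0.078788 / 0.990909 = 0.079511.
Step 5: Under H0, H ~ chi^2(2); p-value = 0.961025.
Step 6: alpha = 0.05. fail to reject H0.

H = 0.0795, df = 2, p = 0.961025, fail to reject H0.


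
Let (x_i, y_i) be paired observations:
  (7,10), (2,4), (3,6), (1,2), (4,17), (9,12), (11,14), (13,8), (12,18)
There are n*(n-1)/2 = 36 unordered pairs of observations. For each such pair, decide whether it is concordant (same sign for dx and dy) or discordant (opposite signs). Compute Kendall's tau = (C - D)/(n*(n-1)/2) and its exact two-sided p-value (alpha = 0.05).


Step 1: Enumerate the 36 unordered pairs (i,j) with i<j and classify each by sign(x_j-x_i) * sign(y_j-y_i).
  (1,2):dx=-5,dy=-6->C; (1,3):dx=-4,dy=-4->C; (1,4):dx=-6,dy=-8->C; (1,5):dx=-3,dy=+7->D
  (1,6):dx=+2,dy=+2->C; (1,7):dx=+4,dy=+4->C; (1,8):dx=+6,dy=-2->D; (1,9):dx=+5,dy=+8->C
  (2,3):dx=+1,dy=+2->C; (2,4):dx=-1,dy=-2->C; (2,5):dx=+2,dy=+13->C; (2,6):dx=+7,dy=+8->C
  (2,7):dx=+9,dy=+10->C; (2,8):dx=+11,dy=+4->C; (2,9):dx=+10,dy=+14->C; (3,4):dx=-2,dy=-4->C
  (3,5):dx=+1,dy=+11->C; (3,6):dx=+6,dy=+6->C; (3,7):dx=+8,dy=+8->C; (3,8):dx=+10,dy=+2->C
  (3,9):dx=+9,dy=+12->C; (4,5):dx=+3,dy=+15->C; (4,6):dx=+8,dy=+10->C; (4,7):dx=+10,dy=+12->C
  (4,8):dx=+12,dy=+6->C; (4,9):dx=+11,dy=+16->C; (5,6):dx=+5,dy=-5->D; (5,7):dx=+7,dy=-3->D
  (5,8):dx=+9,dy=-9->D; (5,9):dx=+8,dy=+1->C; (6,7):dx=+2,dy=+2->C; (6,8):dx=+4,dy=-4->D
  (6,9):dx=+3,dy=+6->C; (7,8):dx=+2,dy=-6->D; (7,9):dx=+1,dy=+4->C; (8,9):dx=-1,dy=+10->D
Step 2: C = 28, D = 8, total pairs = 36.
Step 3: tau = (C - D)/(n(n-1)/2) = (28 - 8)/36 = 0.555556.
Step 4: Exact two-sided p-value (enumerate n! = 362880 permutations of y under H0): p = 0.044615.
Step 5: alpha = 0.05. reject H0.

tau_b = 0.5556 (C=28, D=8), p = 0.044615, reject H0.


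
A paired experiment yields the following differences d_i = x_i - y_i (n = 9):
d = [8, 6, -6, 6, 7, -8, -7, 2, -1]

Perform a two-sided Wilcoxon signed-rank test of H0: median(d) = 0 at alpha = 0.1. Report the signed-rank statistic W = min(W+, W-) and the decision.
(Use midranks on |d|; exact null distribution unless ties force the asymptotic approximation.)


Step 1: Drop any zero differences (none here) and take |d_i|.
|d| = [8, 6, 6, 6, 7, 8, 7, 2, 1]
Step 2: Midrank |d_i| (ties get averaged ranks).
ranks: |8|->8.5, |6|->4, |6|->4, |6|->4, |7|->6.5, |8|->8.5, |7|->6.5, |2|->2, |1|->1
Step 3: Attach original signs; sum ranks with positive sign and with negative sign.
W+ = 8.5 + 4 + 4 + 6.5 + 2 = 25
W- = 4 + 8.5 + 6.5 + 1 = 20
(Check: W+ + W- = 45 should equal n(n+1)/2 = 45.)
Step 4: Test statistic W = min(W+, W-) = 20.
Step 5: Ties in |d|, so use the tie-corrected normal approximation.
        E[W] = n(n+1)/4 = 9*10/4 = 22.5.
        Tie groups: |d|=6 (t=3), |d|=7 (t=2), |d|=8 (t=2); sum(t^3 - t) = 36.
        Var[W] = n(n+1)(2n+1)/24 - sum(t^3-t)/48 = 1710/24 - 36/48 = 70.5.
        z = (W - E[W]) / sqrt(Var[W]) = (20 - 22.5) / 8.3964 = -0.2977.
        Two-sided p = 2*Phi(z) = 0.765897.
Step 6: alpha = 0.1. fail to reject H0.

W+ = 25, W- = 20, W = min = 20, p = 0.765897, fail to reject H0.


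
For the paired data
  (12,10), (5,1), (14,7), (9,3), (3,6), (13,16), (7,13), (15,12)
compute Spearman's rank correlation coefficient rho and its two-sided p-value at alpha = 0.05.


Step 1: Rank x and y separately (midranks; no ties here).
rank(x): 12->5, 5->2, 14->7, 9->4, 3->1, 13->6, 7->3, 15->8
rank(y): 10->5, 1->1, 7->4, 3->2, 6->3, 16->8, 13->7, 12->6
Step 2: d_i = R_x(i) - R_y(i); compute d_i^2.
  (5-5)^2=0, (2-1)^2=1, (7-4)^2=9, (4-2)^2=4, (1-3)^2=4, (6-8)^2=4, (3-7)^2=16, (8-6)^2=4
sum(d^2) = 42.
Step 3: rho = 1 - 6*42 / (8*(8^2 - 1)) = 1 - 252/504 = 0.500000.
Step 4: Under H0, t = rho * sqrt((n-2)/(1-rho^2)) = 1.4142 ~ t(6).
Step 5: Two-sided p-value from the t-distribution with 6 df = 0.207031.
Step 6: alpha = 0.05. fail to reject H0.

rho = 0.5000, p = 0.207031, fail to reject H0 at alpha = 0.05.


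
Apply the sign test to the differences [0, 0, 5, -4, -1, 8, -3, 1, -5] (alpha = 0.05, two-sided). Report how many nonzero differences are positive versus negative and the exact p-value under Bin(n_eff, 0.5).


Step 1: Discard zero differences. Original n = 9; n_eff = number of nonzero differences = 7.
Nonzero differences (with sign): +5, -4, -1, +8, -3, +1, -5
Step 2: Count signs: positive = 3, negative = 4.
Step 3: Under H0: P(positive) = 0.5, so the number of positives S ~ Bin(7, 0.5).
Step 4: Two-sided exact p-value = sum of Bin(7,0.5) probabilities at or below the observed probability = 1.000000.
Step 5: alpha = 0.05. fail to reject H0.

n_eff = 7, pos = 3, neg = 4, p = 1.000000, fail to reject H0.


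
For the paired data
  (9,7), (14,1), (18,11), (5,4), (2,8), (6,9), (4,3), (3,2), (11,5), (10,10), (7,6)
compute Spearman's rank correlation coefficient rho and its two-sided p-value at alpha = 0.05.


Step 1: Rank x and y separately (midranks; no ties here).
rank(x): 9->7, 14->10, 18->11, 5->4, 2->1, 6->5, 4->3, 3->2, 11->9, 10->8, 7->6
rank(y): 7->7, 1->1, 11->11, 4->4, 8->8, 9->9, 3->3, 2->2, 5->5, 10->10, 6->6
Step 2: d_i = R_x(i) - R_y(i); compute d_i^2.
  (7-7)^2=0, (10-1)^2=81, (11-11)^2=0, (4-4)^2=0, (1-8)^2=49, (5-9)^2=16, (3-3)^2=0, (2-2)^2=0, (9-5)^2=16, (8-10)^2=4, (6-6)^2=0
sum(d^2) = 166.
Step 3: rho = 1 - 6*166 / (11*(11^2 - 1)) = 1 - 996/1320 = 0.245455.
Step 4: Under H0, t = rho * sqrt((n-2)/(1-rho^2)) = 0.7596 ~ t(9).
Step 5: Two-sided p-value from the t-distribution with 9 df = 0.466922.
Step 6: alpha = 0.05. fail to reject H0.

rho = 0.2455, p = 0.466922, fail to reject H0 at alpha = 0.05.


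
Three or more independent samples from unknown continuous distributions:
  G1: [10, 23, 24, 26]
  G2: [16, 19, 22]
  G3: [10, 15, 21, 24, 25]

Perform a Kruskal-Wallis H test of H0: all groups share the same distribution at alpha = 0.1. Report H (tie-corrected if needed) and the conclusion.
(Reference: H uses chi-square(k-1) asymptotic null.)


Step 1: Combine all N = 12 observations and assign midranks.
sorted (value, group, rank): (10,G1,1.5), (10,G3,1.5), (15,G3,3), (16,G2,4), (19,G2,5), (21,G3,6), (22,G2,7), (23,G1,8), (24,G1,9.5), (24,G3,9.5), (25,G3,11), (26,G1,12)
Step 2: Sum ranks within each group.
R_1 = 31 (n_1 = 4)
R_2 = 16 (n_2 = 3)
R_3 = 31 (n_3 = 5)
Step 3: H = 12/(N(N+1)) * sum(R_i^2/n_i) - 3(N+1)
     = 12/(12*13) * (31^2/4 + 16^2/3 + 31^2/5) - 3*13
     = 0.076923 * 517.783 - 39
     = 0.829487.
Step 4: Ties present; correction factor C = 1 - 12/(12^3 - 12) = 0.993007. Corrected H = 0.829487 / 0.993007 = 0.835329.
Step 5: Under H0, H ~ chi^2(2); p-value = 0.658583.
Step 6: alpha = 0.1. fail to reject H0.

H = 0.8353, df = 2, p = 0.658583, fail to reject H0.


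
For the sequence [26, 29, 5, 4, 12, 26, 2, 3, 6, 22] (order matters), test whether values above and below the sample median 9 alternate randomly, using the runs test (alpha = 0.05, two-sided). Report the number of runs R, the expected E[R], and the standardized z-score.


Step 1: Compute median = 9; label A = above, B = below.
Labels in order: AABBAABBBA  (n_A = 5, n_B = 5)
Step 2: Count runs R = 5.
Step 3: Under H0 (random ordering), E[R] = 2*n_A*n_B/(n_A+n_B) + 1 = 2*5*5/10 + 1 = 6.0000.
        Var[R] = 2*n_A*n_B*(2*n_A*n_B - n_A - n_B) / ((n_A+n_B)^2 * (n_A+n_B-1)) = 2000/900 = 2.2222.
        SD[R] = 1.4907.
Step 4: Continuity-corrected z = (R + 0.5 - E[R]) / SD[R] = (5 + 0.5 - 6.0000) / 1.4907 = -0.3354.
Step 5: Two-sided p-value via normal approximation = 2*(1 - Phi(|z|)) = 0.737316.
Step 6: alpha = 0.05. fail to reject H0.

R = 5, z = -0.3354, p = 0.737316, fail to reject H0.


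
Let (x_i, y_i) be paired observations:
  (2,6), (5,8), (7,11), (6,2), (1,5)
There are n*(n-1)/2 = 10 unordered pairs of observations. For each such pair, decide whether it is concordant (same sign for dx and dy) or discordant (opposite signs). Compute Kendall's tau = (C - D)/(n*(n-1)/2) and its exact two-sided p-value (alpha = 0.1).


Step 1: Enumerate the 10 unordered pairs (i,j) with i<j and classify each by sign(x_j-x_i) * sign(y_j-y_i).
  (1,2):dx=+3,dy=+2->C; (1,3):dx=+5,dy=+5->C; (1,4):dx=+4,dy=-4->D; (1,5):dx=-1,dy=-1->C
  (2,3):dx=+2,dy=+3->C; (2,4):dx=+1,dy=-6->D; (2,5):dx=-4,dy=-3->C; (3,4):dx=-1,dy=-9->C
  (3,5):dx=-6,dy=-6->C; (4,5):dx=-5,dy=+3->D
Step 2: C = 7, D = 3, total pairs = 10.
Step 3: tau = (C - D)/(n(n-1)/2) = (7 - 3)/10 = 0.400000.
Step 4: Exact two-sided p-value (enumerate n! = 120 permutations of y under H0): p = 0.483333.
Step 5: alpha = 0.1. fail to reject H0.

tau_b = 0.4000 (C=7, D=3), p = 0.483333, fail to reject H0.


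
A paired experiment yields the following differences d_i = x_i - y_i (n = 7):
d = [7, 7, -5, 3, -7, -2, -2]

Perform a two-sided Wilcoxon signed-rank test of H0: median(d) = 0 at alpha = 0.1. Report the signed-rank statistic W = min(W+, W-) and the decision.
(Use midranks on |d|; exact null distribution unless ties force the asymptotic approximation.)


Step 1: Drop any zero differences (none here) and take |d_i|.
|d| = [7, 7, 5, 3, 7, 2, 2]
Step 2: Midrank |d_i| (ties get averaged ranks).
ranks: |7|->6, |7|->6, |5|->4, |3|->3, |7|->6, |2|->1.5, |2|->1.5
Step 3: Attach original signs; sum ranks with positive sign and with negative sign.
W+ = 6 + 6 + 3 = 15
W- = 4 + 6 + 1.5 + 1.5 = 13
(Check: W+ + W- = 28 should equal n(n+1)/2 = 28.)
Step 4: Test statistic W = min(W+, W-) = 13.
Step 5: Ties in |d|, so use the tie-corrected normal approximation.
        E[W] = n(n+1)/4 = 7*8/4 = 14.
        Tie groups: |d|=2 (t=2), |d|=7 (t=3); sum(t^3 - t) = 30.
        Var[W] = n(n+1)(2n+1)/24 - sum(t^3-t)/48 = 840/24 - 30/48 = 34.375.
        z = (W - E[W]) / sqrt(Var[W]) = (13 - 14) / 5.8630 = -0.1706.
        Two-sided p = 2*Phi(z) = 0.864569.
Step 6: alpha = 0.1. fail to reject H0.

W+ = 15, W- = 13, W = min = 13, p = 0.864569, fail to reject H0.


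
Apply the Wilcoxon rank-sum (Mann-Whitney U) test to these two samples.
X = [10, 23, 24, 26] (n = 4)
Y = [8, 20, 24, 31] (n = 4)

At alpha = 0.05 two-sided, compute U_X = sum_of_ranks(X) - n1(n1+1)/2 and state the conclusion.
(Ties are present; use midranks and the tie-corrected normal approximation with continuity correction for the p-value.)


Step 1: Combine and sort all 8 observations; assign midranks.
sorted (value, group): (8,Y), (10,X), (20,Y), (23,X), (24,X), (24,Y), (26,X), (31,Y)
ranks: 8->1, 10->2, 20->3, 23->4, 24->5.5, 24->5.5, 26->7, 31->8
Step 2: Rank sum for X: R1 = 2 + 4 + 5.5 + 7 = 18.5.
Step 3: U_X = R1 - n1(n1+1)/2 = 18.5 - 4*5/2 = 18.5 - 10 = 8.5.
       U_Y = n1*n2 - U_X = 16 - 8.5 = 7.5.
Step 4: Ties are present, so use the tie-corrected normal approximation (with continuity correction) for the p-value.
Step 5: p-value = 1.000000; compare to alpha = 0.05. fail to reject H0.

U_X = 8.5, p = 1.000000, fail to reject H0 at alpha = 0.05.


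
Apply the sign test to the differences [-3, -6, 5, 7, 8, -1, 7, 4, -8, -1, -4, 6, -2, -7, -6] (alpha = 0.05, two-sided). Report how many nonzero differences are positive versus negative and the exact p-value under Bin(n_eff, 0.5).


Step 1: Discard zero differences. Original n = 15; n_eff = number of nonzero differences = 15.
Nonzero differences (with sign): -3, -6, +5, +7, +8, -1, +7, +4, -8, -1, -4, +6, -2, -7, -6
Step 2: Count signs: positive = 6, negative = 9.
Step 3: Under H0: P(positive) = 0.5, so the number of positives S ~ Bin(15, 0.5).
Step 4: Two-sided exact p-value = sum of Bin(15,0.5) probabilities at or below the observed probability = 0.607239.
Step 5: alpha = 0.05. fail to reject H0.

n_eff = 15, pos = 6, neg = 9, p = 0.607239, fail to reject H0.


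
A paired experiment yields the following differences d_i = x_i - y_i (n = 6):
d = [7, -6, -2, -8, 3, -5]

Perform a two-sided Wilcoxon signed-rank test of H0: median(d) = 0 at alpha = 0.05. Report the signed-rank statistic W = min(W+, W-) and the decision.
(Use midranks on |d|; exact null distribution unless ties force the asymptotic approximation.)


Step 1: Drop any zero differences (none here) and take |d_i|.
|d| = [7, 6, 2, 8, 3, 5]
Step 2: Midrank |d_i| (ties get averaged ranks).
ranks: |7|->5, |6|->4, |2|->1, |8|->6, |3|->2, |5|->3
Step 3: Attach original signs; sum ranks with positive sign and with negative sign.
W+ = 5 + 2 = 7
W- = 4 + 1 + 6 + 3 = 14
(Check: W+ + W- = 21 should equal n(n+1)/2 = 21.)
Step 4: Test statistic W = min(W+, W-) = 7.
Step 5: No ties, so the exact null distribution over the 2^6 = 64 sign assignments gives the two-sided p-value = 0.562500.
Step 6: alpha = 0.05. fail to reject H0.

W+ = 7, W- = 14, W = min = 7, p = 0.562500, fail to reject H0.


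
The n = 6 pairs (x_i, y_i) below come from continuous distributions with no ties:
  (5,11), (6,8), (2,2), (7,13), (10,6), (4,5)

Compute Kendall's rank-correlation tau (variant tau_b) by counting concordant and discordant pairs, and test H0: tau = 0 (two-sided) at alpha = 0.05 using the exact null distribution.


Step 1: Enumerate the 15 unordered pairs (i,j) with i<j and classify each by sign(x_j-x_i) * sign(y_j-y_i).
  (1,2):dx=+1,dy=-3->D; (1,3):dx=-3,dy=-9->C; (1,4):dx=+2,dy=+2->C; (1,5):dx=+5,dy=-5->D
  (1,6):dx=-1,dy=-6->C; (2,3):dx=-4,dy=-6->C; (2,4):dx=+1,dy=+5->C; (2,5):dx=+4,dy=-2->D
  (2,6):dx=-2,dy=-3->C; (3,4):dx=+5,dy=+11->C; (3,5):dx=+8,dy=+4->C; (3,6):dx=+2,dy=+3->C
  (4,5):dx=+3,dy=-7->D; (4,6):dx=-3,dy=-8->C; (5,6):dx=-6,dy=-1->C
Step 2: C = 11, D = 4, total pairs = 15.
Step 3: tau = (C - D)/(n(n-1)/2) = (11 - 4)/15 = 0.466667.
Step 4: Exact two-sided p-value (enumerate n! = 720 permutations of y under H0): p = 0.272222.
Step 5: alpha = 0.05. fail to reject H0.

tau_b = 0.4667 (C=11, D=4), p = 0.272222, fail to reject H0.


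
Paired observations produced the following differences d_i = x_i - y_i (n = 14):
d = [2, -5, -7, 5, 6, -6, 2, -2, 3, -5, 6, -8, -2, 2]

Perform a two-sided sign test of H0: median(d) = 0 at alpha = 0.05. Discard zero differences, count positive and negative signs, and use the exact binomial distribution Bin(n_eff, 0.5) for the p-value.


Step 1: Discard zero differences. Original n = 14; n_eff = number of nonzero differences = 14.
Nonzero differences (with sign): +2, -5, -7, +5, +6, -6, +2, -2, +3, -5, +6, -8, -2, +2
Step 2: Count signs: positive = 7, negative = 7.
Step 3: Under H0: P(positive) = 0.5, so the number of positives S ~ Bin(14, 0.5).
Step 4: Two-sided exact p-value = sum of Bin(14,0.5) probabilities at or below the observed probability = 1.000000.
Step 5: alpha = 0.05. fail to reject H0.

n_eff = 14, pos = 7, neg = 7, p = 1.000000, fail to reject H0.


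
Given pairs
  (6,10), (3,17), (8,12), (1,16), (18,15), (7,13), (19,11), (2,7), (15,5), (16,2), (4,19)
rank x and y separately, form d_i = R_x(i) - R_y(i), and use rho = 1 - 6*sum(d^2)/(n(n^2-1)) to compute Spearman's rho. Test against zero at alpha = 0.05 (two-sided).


Step 1: Rank x and y separately (midranks; no ties here).
rank(x): 6->5, 3->3, 8->7, 1->1, 18->10, 7->6, 19->11, 2->2, 15->8, 16->9, 4->4
rank(y): 10->4, 17->10, 12->6, 16->9, 15->8, 13->7, 11->5, 7->3, 5->2, 2->1, 19->11
Step 2: d_i = R_x(i) - R_y(i); compute d_i^2.
  (5-4)^2=1, (3-10)^2=49, (7-6)^2=1, (1-9)^2=64, (10-8)^2=4, (6-7)^2=1, (11-5)^2=36, (2-3)^2=1, (8-2)^2=36, (9-1)^2=64, (4-11)^2=49
sum(d^2) = 306.
Step 3: rho = 1 - 6*306 / (11*(11^2 - 1)) = 1 - 1836/1320 = -0.390909.
Step 4: Under H0, t = rho * sqrt((n-2)/(1-rho^2)) = -1.2741 ~ t(9).
Step 5: Two-sided p-value from the t-distribution with 9 df = 0.234540.
Step 6: alpha = 0.05. fail to reject H0.

rho = -0.3909, p = 0.234540, fail to reject H0 at alpha = 0.05.


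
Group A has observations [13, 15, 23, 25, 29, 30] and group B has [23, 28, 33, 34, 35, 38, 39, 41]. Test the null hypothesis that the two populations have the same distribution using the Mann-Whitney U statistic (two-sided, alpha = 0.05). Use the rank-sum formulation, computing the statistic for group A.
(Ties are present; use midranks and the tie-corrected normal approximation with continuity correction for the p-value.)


Step 1: Combine and sort all 14 observations; assign midranks.
sorted (value, group): (13,X), (15,X), (23,X), (23,Y), (25,X), (28,Y), (29,X), (30,X), (33,Y), (34,Y), (35,Y), (38,Y), (39,Y), (41,Y)
ranks: 13->1, 15->2, 23->3.5, 23->3.5, 25->5, 28->6, 29->7, 30->8, 33->9, 34->10, 35->11, 38->12, 39->13, 41->14
Step 2: Rank sum for X: R1 = 1 + 2 + 3.5 + 5 + 7 + 8 = 26.5.
Step 3: U_X = R1 - n1(n1+1)/2 = 26.5 - 6*7/2 = 26.5 - 21 = 5.5.
       U_Y = n1*n2 - U_X = 48 - 5.5 = 42.5.
Step 4: Ties are present, so use the tie-corrected normal approximation (with continuity correction) for the p-value.
Step 5: p-value = 0.020000; compare to alpha = 0.05. reject H0.

U_X = 5.5, p = 0.020000, reject H0 at alpha = 0.05.


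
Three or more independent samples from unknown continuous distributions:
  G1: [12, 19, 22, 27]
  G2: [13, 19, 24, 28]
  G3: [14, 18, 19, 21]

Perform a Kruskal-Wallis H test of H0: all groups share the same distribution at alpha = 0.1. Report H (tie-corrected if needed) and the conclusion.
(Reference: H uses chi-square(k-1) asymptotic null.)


Step 1: Combine all N = 12 observations and assign midranks.
sorted (value, group, rank): (12,G1,1), (13,G2,2), (14,G3,3), (18,G3,4), (19,G1,6), (19,G2,6), (19,G3,6), (21,G3,8), (22,G1,9), (24,G2,10), (27,G1,11), (28,G2,12)
Step 2: Sum ranks within each group.
R_1 = 27 (n_1 = 4)
R_2 = 30 (n_2 = 4)
R_3 = 21 (n_3 = 4)
Step 3: H = 12/(N(N+1)) * sum(R_i^2/n_i) - 3(N+1)
     = 12/(12*13) * (27^2/4 + 30^2/4 + 21^2/4) - 3*13
     = 0.076923 * 517.5 - 39
     = 0.807692.
Step 4: Ties present; correction factor C = 1 - 24/(12^3 - 12) = 0.986014. Corrected H = 0.807692 / 0.986014 = 0.819149.
Step 5: Under H0, H ~ chi^2(2); p-value = 0.663933.
Step 6: alpha = 0.1. fail to reject H0.

H = 0.8191, df = 2, p = 0.663933, fail to reject H0.


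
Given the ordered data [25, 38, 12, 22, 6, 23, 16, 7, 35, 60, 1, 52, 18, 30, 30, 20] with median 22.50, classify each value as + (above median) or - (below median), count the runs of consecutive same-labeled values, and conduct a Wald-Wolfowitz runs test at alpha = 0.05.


Step 1: Compute median = 22.50; label A = above, B = below.
Labels in order: AABBBABBAABABAAB  (n_A = 8, n_B = 8)
Step 2: Count runs R = 10.
Step 3: Under H0 (random ordering), E[R] = 2*n_A*n_B/(n_A+n_B) + 1 = 2*8*8/16 + 1 = 9.0000.
        Var[R] = 2*n_A*n_B*(2*n_A*n_B - n_A - n_B) / ((n_A+n_B)^2 * (n_A+n_B-1)) = 14336/3840 = 3.7333.
        SD[R] = 1.9322.
Step 4: Continuity-corrected z = (R - 0.5 - E[R]) / SD[R] = (10 - 0.5 - 9.0000) / 1.9322 = 0.2588.
Step 5: Two-sided p-value via normal approximation = 2*(1 - Phi(|z|)) = 0.795809.
Step 6: alpha = 0.05. fail to reject H0.

R = 10, z = 0.2588, p = 0.795809, fail to reject H0.


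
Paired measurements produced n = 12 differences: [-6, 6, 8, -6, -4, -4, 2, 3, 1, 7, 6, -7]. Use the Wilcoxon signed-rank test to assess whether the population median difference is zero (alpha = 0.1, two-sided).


Step 1: Drop any zero differences (none here) and take |d_i|.
|d| = [6, 6, 8, 6, 4, 4, 2, 3, 1, 7, 6, 7]
Step 2: Midrank |d_i| (ties get averaged ranks).
ranks: |6|->7.5, |6|->7.5, |8|->12, |6|->7.5, |4|->4.5, |4|->4.5, |2|->2, |3|->3, |1|->1, |7|->10.5, |6|->7.5, |7|->10.5
Step 3: Attach original signs; sum ranks with positive sign and with negative sign.
W+ = 7.5 + 12 + 2 + 3 + 1 + 10.5 + 7.5 = 43.5
W- = 7.5 + 7.5 + 4.5 + 4.5 + 10.5 = 34.5
(Check: W+ + W- = 78 should equal n(n+1)/2 = 78.)
Step 4: Test statistic W = min(W+, W-) = 34.5.
Step 5: Ties in |d|, so use the tie-corrected normal approximation.
        E[W] = n(n+1)/4 = 12*13/4 = 39.
        Tie groups: |d|=4 (t=2), |d|=6 (t=4), |d|=7 (t=2); sum(t^3 - t) = 72.
        Var[W] = n(n+1)(2n+1)/24 - sum(t^3-t)/48 = 3900/24 - 72/48 = 161.
        z = (W - E[W]) / sqrt(Var[W]) = (34.5 - 39) / 12.6886 = -0.3546.
        Two-sided p = 2*Phi(z) = 0.722852.
Step 6: alpha = 0.1. fail to reject H0.

W+ = 43.5, W- = 34.5, W = min = 34.5, p = 0.722852, fail to reject H0.


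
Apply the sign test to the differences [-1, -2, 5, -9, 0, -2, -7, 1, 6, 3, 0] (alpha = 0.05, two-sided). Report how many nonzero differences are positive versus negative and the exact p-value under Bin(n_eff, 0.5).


Step 1: Discard zero differences. Original n = 11; n_eff = number of nonzero differences = 9.
Nonzero differences (with sign): -1, -2, +5, -9, -2, -7, +1, +6, +3
Step 2: Count signs: positive = 4, negative = 5.
Step 3: Under H0: P(positive) = 0.5, so the number of positives S ~ Bin(9, 0.5).
Step 4: Two-sided exact p-value = sum of Bin(9,0.5) probabilities at or below the observed probability = 1.000000.
Step 5: alpha = 0.05. fail to reject H0.

n_eff = 9, pos = 4, neg = 5, p = 1.000000, fail to reject H0.


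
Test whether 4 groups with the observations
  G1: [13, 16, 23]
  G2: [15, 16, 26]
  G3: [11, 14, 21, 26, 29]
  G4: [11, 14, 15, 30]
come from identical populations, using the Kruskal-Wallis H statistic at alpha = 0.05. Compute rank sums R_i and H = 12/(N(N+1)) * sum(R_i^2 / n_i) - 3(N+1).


Step 1: Combine all N = 15 observations and assign midranks.
sorted (value, group, rank): (11,G3,1.5), (11,G4,1.5), (13,G1,3), (14,G3,4.5), (14,G4,4.5), (15,G2,6.5), (15,G4,6.5), (16,G1,8.5), (16,G2,8.5), (21,G3,10), (23,G1,11), (26,G2,12.5), (26,G3,12.5), (29,G3,14), (30,G4,15)
Step 2: Sum ranks within each group.
R_1 = 22.5 (n_1 = 3)
R_2 = 27.5 (n_2 = 3)
R_3 = 42.5 (n_3 = 5)
R_4 = 27.5 (n_4 = 4)
Step 3: H = 12/(N(N+1)) * sum(R_i^2/n_i) - 3(N+1)
     = 12/(15*16) * (22.5^2/3 + 27.5^2/3 + 42.5^2/5 + 27.5^2/4) - 3*16
     = 0.050000 * 971.146 - 48
     = 0.557292.
Step 4: Ties present; correction factor C = 1 - 30/(15^3 - 15) = 0.991071. Corrected H = 0.557292 / 0.991071 = 0.562312.
Step 5: Under H0, H ~ chi^2(3); p-value = 0.905003.
Step 6: alpha = 0.05. fail to reject H0.

H = 0.5623, df = 3, p = 0.905003, fail to reject H0.


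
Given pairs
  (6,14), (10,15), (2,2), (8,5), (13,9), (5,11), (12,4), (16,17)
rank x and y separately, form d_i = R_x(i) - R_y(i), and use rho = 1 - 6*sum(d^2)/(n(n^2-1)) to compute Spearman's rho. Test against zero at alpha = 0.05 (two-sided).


Step 1: Rank x and y separately (midranks; no ties here).
rank(x): 6->3, 10->5, 2->1, 8->4, 13->7, 5->2, 12->6, 16->8
rank(y): 14->6, 15->7, 2->1, 5->3, 9->4, 11->5, 4->2, 17->8
Step 2: d_i = R_x(i) - R_y(i); compute d_i^2.
  (3-6)^2=9, (5-7)^2=4, (1-1)^2=0, (4-3)^2=1, (7-4)^2=9, (2-5)^2=9, (6-2)^2=16, (8-8)^2=0
sum(d^2) = 48.
Step 3: rho = 1 - 6*48 / (8*(8^2 - 1)) = 1 - 288/504 = 0.428571.
Step 4: Under H0, t = rho * sqrt((n-2)/(1-rho^2)) = 1.1619 ~ t(6).
Step 5: Two-sided p-value from the t-distribution with 6 df = 0.289403.
Step 6: alpha = 0.05. fail to reject H0.

rho = 0.4286, p = 0.289403, fail to reject H0 at alpha = 0.05.


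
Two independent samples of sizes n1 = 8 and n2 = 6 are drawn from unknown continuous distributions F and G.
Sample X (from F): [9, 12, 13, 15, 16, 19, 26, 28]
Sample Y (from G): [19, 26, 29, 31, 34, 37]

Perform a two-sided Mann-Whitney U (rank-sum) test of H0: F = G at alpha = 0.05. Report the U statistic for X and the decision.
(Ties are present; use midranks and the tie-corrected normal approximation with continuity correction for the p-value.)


Step 1: Combine and sort all 14 observations; assign midranks.
sorted (value, group): (9,X), (12,X), (13,X), (15,X), (16,X), (19,X), (19,Y), (26,X), (26,Y), (28,X), (29,Y), (31,Y), (34,Y), (37,Y)
ranks: 9->1, 12->2, 13->3, 15->4, 16->5, 19->6.5, 19->6.5, 26->8.5, 26->8.5, 28->10, 29->11, 31->12, 34->13, 37->14
Step 2: Rank sum for X: R1 = 1 + 2 + 3 + 4 + 5 + 6.5 + 8.5 + 10 = 40.
Step 3: U_X = R1 - n1(n1+1)/2 = 40 - 8*9/2 = 40 - 36 = 4.
       U_Y = n1*n2 - U_X = 48 - 4 = 44.
Step 4: Ties are present, so use the tie-corrected normal approximation (with continuity correction) for the p-value.
Step 5: p-value = 0.011636; compare to alpha = 0.05. reject H0.

U_X = 4, p = 0.011636, reject H0 at alpha = 0.05.


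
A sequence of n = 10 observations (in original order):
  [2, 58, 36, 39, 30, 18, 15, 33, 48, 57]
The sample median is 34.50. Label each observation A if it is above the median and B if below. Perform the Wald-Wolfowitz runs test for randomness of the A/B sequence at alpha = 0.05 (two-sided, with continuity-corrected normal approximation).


Step 1: Compute median = 34.50; label A = above, B = below.
Labels in order: BAAABBBBAA  (n_A = 5, n_B = 5)
Step 2: Count runs R = 4.
Step 3: Under H0 (random ordering), E[R] = 2*n_A*n_B/(n_A+n_B) + 1 = 2*5*5/10 + 1 = 6.0000.
        Var[R] = 2*n_A*n_B*(2*n_A*n_B - n_A - n_B) / ((n_A+n_B)^2 * (n_A+n_B-1)) = 2000/900 = 2.2222.
        SD[R] = 1.4907.
Step 4: Continuity-corrected z = (R + 0.5 - E[R]) / SD[R] = (4 + 0.5 - 6.0000) / 1.4907 = -1.0062.
Step 5: Two-sided p-value via normal approximation = 2*(1 - Phi(|z|)) = 0.314305.
Step 6: alpha = 0.05. fail to reject H0.

R = 4, z = -1.0062, p = 0.314305, fail to reject H0.


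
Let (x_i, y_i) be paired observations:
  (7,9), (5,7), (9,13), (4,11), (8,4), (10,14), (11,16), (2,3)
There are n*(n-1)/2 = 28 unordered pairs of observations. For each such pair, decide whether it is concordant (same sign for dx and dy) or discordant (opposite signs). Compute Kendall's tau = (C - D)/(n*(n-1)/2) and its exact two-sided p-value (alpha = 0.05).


Step 1: Enumerate the 28 unordered pairs (i,j) with i<j and classify each by sign(x_j-x_i) * sign(y_j-y_i).
  (1,2):dx=-2,dy=-2->C; (1,3):dx=+2,dy=+4->C; (1,4):dx=-3,dy=+2->D; (1,5):dx=+1,dy=-5->D
  (1,6):dx=+3,dy=+5->C; (1,7):dx=+4,dy=+7->C; (1,8):dx=-5,dy=-6->C; (2,3):dx=+4,dy=+6->C
  (2,4):dx=-1,dy=+4->D; (2,5):dx=+3,dy=-3->D; (2,6):dx=+5,dy=+7->C; (2,7):dx=+6,dy=+9->C
  (2,8):dx=-3,dy=-4->C; (3,4):dx=-5,dy=-2->C; (3,5):dx=-1,dy=-9->C; (3,6):dx=+1,dy=+1->C
  (3,7):dx=+2,dy=+3->C; (3,8):dx=-7,dy=-10->C; (4,5):dx=+4,dy=-7->D; (4,6):dx=+6,dy=+3->C
  (4,7):dx=+7,dy=+5->C; (4,8):dx=-2,dy=-8->C; (5,6):dx=+2,dy=+10->C; (5,7):dx=+3,dy=+12->C
  (5,8):dx=-6,dy=-1->C; (6,7):dx=+1,dy=+2->C; (6,8):dx=-8,dy=-11->C; (7,8):dx=-9,dy=-13->C
Step 2: C = 23, D = 5, total pairs = 28.
Step 3: tau = (C - D)/(n(n-1)/2) = (23 - 5)/28 = 0.642857.
Step 4: Exact two-sided p-value (enumerate n! = 40320 permutations of y under H0): p = 0.031151.
Step 5: alpha = 0.05. reject H0.

tau_b = 0.6429 (C=23, D=5), p = 0.031151, reject H0.
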